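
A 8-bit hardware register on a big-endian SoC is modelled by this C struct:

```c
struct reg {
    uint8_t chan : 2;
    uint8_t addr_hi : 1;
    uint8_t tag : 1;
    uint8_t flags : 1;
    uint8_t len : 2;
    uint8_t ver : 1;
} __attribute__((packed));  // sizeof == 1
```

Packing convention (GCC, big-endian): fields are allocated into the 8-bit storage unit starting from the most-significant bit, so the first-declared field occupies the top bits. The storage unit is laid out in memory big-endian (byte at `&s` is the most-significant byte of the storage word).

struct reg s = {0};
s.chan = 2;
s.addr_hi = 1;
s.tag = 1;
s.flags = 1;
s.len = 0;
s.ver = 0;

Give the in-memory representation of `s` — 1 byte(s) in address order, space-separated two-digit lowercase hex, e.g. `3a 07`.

chan (2b) val=2 bits=0x2 at bit 6: 0x80
addr_hi (1b) val=1 bits=0x1 at bit 5: 0xa0
tag (1b) val=1 bits=0x1 at bit 4: 0xb0
flags (1b) val=1 bits=0x1 at bit 3: 0xb8
len (2b) val=0 bits=0x0 at bit 1: 0xb8
ver (1b) val=0 bits=0x0 at bit 0: 0xb8
word = 0xb8 → big-endian bytes:
  [0]=0xb8

b8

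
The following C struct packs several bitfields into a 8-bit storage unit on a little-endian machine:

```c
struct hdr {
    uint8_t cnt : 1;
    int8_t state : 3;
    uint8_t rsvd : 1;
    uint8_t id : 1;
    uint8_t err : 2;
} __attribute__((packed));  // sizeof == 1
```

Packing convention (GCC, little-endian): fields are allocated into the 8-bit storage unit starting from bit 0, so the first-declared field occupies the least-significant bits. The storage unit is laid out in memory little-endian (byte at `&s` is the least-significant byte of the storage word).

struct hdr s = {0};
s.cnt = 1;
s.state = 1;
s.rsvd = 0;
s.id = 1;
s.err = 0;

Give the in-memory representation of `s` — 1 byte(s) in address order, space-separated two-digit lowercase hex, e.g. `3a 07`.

[0+:1] cnt=1 & 0x1 = 0x1; word=0x01
[1+:3] state=1 & 0x7 = 0x1; word=0x03
[4+:1] rsvd=0 & 0x1 = 0x0; word=0x03
[5+:1] id=1 & 0x1 = 0x1; word=0x23
[6+:2] err=0 & 0x3 = 0x0; word=0x23
word = 0x23 → little-endian bytes:
  [0]=0x23

23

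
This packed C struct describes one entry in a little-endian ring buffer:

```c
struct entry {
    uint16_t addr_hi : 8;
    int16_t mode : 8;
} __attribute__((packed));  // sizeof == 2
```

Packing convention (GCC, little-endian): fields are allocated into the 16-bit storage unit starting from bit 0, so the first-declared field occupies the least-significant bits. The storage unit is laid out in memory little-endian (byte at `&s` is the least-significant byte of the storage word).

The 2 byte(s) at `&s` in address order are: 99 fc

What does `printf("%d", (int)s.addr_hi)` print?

153

[0]=0x99 [1]=0xfc (little-endian) → word 0xfc99
addr_hi [0+:8] = (word>>0) & 0xff = 153  ←
mode [8+:8] = (word>>8) & 0xff = 252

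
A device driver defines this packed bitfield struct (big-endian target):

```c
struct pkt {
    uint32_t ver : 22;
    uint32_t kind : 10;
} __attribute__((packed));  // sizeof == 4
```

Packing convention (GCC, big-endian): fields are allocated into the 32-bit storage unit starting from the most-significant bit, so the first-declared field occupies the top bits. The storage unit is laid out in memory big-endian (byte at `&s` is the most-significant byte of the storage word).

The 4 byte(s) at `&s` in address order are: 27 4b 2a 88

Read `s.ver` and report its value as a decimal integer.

643786

[0]=0x27 [1]=0x4b [2]=0x2a [3]=0x88 (big-endian) → word 0x274b2a88
ver:22 @ bit 10 → (0x274b2a88>>10)&0x3fffff = 0x9d2ca  ←
kind:10 @ bit 0 → (0x274b2a88>>0)&0x3ff = 0x288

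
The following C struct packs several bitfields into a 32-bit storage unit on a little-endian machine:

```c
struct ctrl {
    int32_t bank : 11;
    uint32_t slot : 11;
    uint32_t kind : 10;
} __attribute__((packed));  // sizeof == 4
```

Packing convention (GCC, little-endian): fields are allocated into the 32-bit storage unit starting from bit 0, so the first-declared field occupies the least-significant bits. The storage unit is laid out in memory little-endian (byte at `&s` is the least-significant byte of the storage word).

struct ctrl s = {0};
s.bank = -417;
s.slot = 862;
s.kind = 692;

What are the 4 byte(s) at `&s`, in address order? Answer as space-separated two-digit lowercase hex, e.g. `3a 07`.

bank:11 = -417 → 0x65f << 0 → word 0x0000065f
slot:11 = 862 → 0x35e << 11 → word 0x001af65f
kind:10 = 692 → 0x2b4 << 22 → word 0xad1af65f
word = 0xad1af65f → little-endian bytes:
  [0]=0x5f  [1]=0xf6  [2]=0x1a  [3]=0xad

5f f6 1a ad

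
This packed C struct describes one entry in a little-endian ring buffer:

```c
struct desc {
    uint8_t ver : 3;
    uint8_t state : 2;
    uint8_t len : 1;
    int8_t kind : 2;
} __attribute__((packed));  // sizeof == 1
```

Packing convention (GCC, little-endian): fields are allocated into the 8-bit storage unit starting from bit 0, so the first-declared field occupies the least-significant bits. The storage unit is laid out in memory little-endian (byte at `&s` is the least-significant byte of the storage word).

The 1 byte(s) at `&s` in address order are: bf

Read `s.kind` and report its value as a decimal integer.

[0]=0xbf (little-endian) → word 0xbf
ver [0+:3] = (word>>0) & 0x7 = 7
state [3+:2] = (word>>3) & 0x3 = 3
len [5+:1] = (word>>5) & 0x1 = 1
kind [6+:2] = (word>>6) & 0x3 = 2  ←
kind signed 2b, MSB=1: 2 - 4 = -2

-2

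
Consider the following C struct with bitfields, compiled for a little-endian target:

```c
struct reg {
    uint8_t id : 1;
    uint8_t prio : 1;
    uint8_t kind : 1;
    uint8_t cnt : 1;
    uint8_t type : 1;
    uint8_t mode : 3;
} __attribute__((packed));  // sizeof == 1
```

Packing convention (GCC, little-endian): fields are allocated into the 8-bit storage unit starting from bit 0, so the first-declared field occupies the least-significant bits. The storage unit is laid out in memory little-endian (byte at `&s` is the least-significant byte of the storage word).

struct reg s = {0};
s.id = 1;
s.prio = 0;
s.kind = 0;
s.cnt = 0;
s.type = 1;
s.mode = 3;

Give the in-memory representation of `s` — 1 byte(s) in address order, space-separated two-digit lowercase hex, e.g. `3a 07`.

[0+:1] id=1 & 0x1 = 0x1; word=0x01
[1+:1] prio=0 & 0x1 = 0x0; word=0x01
[2+:1] kind=0 & 0x1 = 0x0; word=0x01
[3+:1] cnt=0 & 0x1 = 0x0; word=0x01
[4+:1] type=1 & 0x1 = 0x1; word=0x11
[5+:3] mode=3 & 0x7 = 0x3; word=0x71
word = 0x71 → little-endian bytes:
  [0]=0x71

71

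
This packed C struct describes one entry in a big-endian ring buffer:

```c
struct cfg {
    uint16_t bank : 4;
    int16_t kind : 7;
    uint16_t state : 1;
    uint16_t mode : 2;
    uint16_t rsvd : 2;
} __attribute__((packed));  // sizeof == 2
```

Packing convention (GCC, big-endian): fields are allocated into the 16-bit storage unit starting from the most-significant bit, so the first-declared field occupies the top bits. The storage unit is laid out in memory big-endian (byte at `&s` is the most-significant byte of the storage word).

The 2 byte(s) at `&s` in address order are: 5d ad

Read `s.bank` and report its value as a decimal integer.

5

[0]=0x5d [1]=0xad (big-endian) → word 0x5dad
bank [12+:4] = (word>>12) & 0xf = 5  ←
kind [5+:7] = (word>>5) & 0x7f = 109
state [4+:1] = (word>>4) & 0x1 = 0
mode [2+:2] = (word>>2) & 0x3 = 3
rsvd [0+:2] = (word>>0) & 0x3 = 1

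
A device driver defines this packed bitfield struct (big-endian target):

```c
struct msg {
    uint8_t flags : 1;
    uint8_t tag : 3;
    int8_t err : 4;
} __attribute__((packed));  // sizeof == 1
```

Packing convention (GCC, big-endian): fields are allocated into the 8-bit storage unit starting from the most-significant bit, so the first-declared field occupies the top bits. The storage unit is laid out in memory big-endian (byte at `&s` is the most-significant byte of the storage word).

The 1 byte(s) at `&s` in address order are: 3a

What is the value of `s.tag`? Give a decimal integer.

3

[0]=0x3a (big-endian) → word 0x3a
flags:1 @ bit 7 → (0x3a>>7)&0x1 = 0x0
tag:3 @ bit 4 → (0x3a>>4)&0x7 = 0x3  ←
err:4 @ bit 0 → (0x3a>>0)&0xf = 0xa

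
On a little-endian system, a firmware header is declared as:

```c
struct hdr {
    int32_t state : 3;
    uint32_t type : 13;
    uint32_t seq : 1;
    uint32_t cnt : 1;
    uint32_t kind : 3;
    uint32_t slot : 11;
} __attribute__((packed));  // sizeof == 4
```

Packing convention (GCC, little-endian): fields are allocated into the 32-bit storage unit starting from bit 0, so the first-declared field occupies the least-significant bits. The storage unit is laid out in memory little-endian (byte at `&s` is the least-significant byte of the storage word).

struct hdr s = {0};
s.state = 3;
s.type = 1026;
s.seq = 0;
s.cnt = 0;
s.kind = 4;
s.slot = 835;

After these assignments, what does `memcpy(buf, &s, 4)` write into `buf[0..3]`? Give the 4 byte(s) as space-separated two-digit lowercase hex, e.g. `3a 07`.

[0+:3] state=3 & 0x7 = 0x3; word=0x00000003
[3+:13] type=1026 & 0x1fff = 0x402; word=0x00002013
[16+:1] seq=0 & 0x1 = 0x0; word=0x00002013
[17+:1] cnt=0 & 0x1 = 0x0; word=0x00002013
[18+:3] kind=4 & 0x7 = 0x4; word=0x00102013
[21+:11] slot=835 & 0x7ff = 0x343; word=0x68702013
word = 0x68702013 → little-endian bytes:
  [0]=0x13  [1]=0x20  [2]=0x70  [3]=0x68

13 20 70 68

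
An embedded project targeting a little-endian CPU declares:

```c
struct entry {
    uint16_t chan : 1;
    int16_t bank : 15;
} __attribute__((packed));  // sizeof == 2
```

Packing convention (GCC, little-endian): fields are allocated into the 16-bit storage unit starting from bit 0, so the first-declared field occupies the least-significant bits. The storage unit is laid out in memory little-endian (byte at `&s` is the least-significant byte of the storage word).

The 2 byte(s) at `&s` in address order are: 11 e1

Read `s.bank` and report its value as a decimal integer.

[0]=0x11 [1]=0xe1 (little-endian) → word 0xe111
chan [0+:1] = (word>>0) & 0x1 = 1
bank [1+:15] = (word>>1) & 0x7fff = 28808  ←
bank signed 15b, MSB=1: 28808 - 32768 = -3960

-3960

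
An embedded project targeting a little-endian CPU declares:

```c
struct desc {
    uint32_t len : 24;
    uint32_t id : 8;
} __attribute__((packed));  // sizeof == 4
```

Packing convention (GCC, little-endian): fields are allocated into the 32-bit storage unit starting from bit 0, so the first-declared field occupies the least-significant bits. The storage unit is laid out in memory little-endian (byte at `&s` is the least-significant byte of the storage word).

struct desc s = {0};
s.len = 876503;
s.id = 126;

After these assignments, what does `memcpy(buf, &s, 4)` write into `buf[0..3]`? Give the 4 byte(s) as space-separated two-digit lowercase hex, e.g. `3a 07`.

d7 5f 0d 7e

[0+:24] len=876503 & 0xffffff = 0xd5fd7; word=0x000d5fd7
[24+:8] id=126 & 0xff = 0x7e; word=0x7e0d5fd7
word = 0x7e0d5fd7 → little-endian bytes:
  [0]=0xd7  [1]=0x5f  [2]=0x0d  [3]=0x7e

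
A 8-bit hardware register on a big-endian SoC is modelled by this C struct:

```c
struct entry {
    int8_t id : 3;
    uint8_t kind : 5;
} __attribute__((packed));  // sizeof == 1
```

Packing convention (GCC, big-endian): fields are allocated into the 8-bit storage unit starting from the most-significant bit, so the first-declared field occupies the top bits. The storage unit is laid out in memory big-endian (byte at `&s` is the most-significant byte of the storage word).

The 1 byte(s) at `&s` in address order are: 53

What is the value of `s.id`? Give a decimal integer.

2

[0]=0x53 (big-endian) → word 0x53
id [5+:3] = (word>>5) & 0x7 = 2  ←
kind [0+:5] = (word>>0) & 0x1f = 19
id signed 3b, MSB=0: value = 2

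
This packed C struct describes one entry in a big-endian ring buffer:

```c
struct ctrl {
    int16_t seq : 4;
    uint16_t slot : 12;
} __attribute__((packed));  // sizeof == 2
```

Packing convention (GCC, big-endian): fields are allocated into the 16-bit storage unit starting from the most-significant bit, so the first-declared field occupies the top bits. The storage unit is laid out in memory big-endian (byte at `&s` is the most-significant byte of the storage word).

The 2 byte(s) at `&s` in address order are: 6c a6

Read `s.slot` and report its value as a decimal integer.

3238

[0]=0x6c [1]=0xa6 (big-endian) → word 0x6ca6
seq:4 @ bit 12 → (0x6ca6>>12)&0xf = 0x6
slot:12 @ bit 0 → (0x6ca6>>0)&0xfff = 0xca6  ←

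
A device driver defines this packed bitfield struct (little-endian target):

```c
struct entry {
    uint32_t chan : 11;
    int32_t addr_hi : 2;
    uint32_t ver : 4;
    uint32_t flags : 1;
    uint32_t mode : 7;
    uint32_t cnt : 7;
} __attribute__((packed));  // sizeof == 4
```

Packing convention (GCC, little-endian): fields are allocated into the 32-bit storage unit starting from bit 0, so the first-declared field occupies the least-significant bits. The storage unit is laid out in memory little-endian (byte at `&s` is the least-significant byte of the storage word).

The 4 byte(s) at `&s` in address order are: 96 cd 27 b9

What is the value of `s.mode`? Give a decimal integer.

[0]=0x96 [1]=0xcd [2]=0x27 [3]=0xb9 (little-endian) → word 0xb927cd96
chan [0+:11] = (word>>0) & 0x7ff = 1430
addr_hi [11+:2] = (word>>11) & 0x3 = 1
ver [13+:4] = (word>>13) & 0xf = 14
flags [17+:1] = (word>>17) & 0x1 = 1
mode [18+:7] = (word>>18) & 0x7f = 73  ←
cnt [25+:7] = (word>>25) & 0x7f = 92

73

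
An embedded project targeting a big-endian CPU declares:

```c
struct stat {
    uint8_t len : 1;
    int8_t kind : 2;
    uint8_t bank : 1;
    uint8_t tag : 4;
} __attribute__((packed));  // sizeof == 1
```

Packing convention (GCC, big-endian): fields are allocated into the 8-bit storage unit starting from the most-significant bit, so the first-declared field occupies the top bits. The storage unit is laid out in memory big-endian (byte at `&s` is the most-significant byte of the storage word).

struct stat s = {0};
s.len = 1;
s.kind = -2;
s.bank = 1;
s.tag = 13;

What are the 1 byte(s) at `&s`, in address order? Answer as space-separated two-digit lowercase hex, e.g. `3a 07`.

len:1 = 1 → 0x1 << 7 → word 0x80
kind:2 = -2 → 0x2 << 5 → word 0xc0
bank:1 = 1 → 0x1 << 4 → word 0xd0
tag:4 = 13 → 0xd << 0 → word 0xdd
word = 0xdd → big-endian bytes:
  [0]=0xdd

dd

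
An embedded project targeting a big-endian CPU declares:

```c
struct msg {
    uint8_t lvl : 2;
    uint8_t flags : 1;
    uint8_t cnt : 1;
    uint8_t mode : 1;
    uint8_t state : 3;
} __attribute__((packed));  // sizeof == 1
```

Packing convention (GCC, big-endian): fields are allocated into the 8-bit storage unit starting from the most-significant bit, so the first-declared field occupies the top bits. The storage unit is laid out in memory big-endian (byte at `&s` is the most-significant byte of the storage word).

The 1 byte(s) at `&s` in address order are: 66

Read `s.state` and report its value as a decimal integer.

[0]=0x66 (big-endian) → word 0x66
lvl:2 @ bit 6 → (0x66>>6)&0x3 = 0x1
flags:1 @ bit 5 → (0x66>>5)&0x1 = 0x1
cnt:1 @ bit 4 → (0x66>>4)&0x1 = 0x0
mode:1 @ bit 3 → (0x66>>3)&0x1 = 0x0
state:3 @ bit 0 → (0x66>>0)&0x7 = 0x6  ←

6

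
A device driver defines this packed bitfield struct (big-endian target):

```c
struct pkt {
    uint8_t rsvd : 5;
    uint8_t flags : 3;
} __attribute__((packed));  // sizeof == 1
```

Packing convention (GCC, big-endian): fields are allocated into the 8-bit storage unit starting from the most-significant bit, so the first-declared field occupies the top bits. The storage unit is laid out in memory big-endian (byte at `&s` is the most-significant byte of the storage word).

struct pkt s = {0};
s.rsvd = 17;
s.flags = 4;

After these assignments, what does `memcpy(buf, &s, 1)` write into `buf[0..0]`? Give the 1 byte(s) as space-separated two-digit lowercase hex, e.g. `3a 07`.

rsvd:5 = 17 → 0x11 << 3 → word 0x88
flags:3 = 4 → 0x4 << 0 → word 0x8c
word = 0x8c → big-endian bytes:
  [0]=0x8c

8c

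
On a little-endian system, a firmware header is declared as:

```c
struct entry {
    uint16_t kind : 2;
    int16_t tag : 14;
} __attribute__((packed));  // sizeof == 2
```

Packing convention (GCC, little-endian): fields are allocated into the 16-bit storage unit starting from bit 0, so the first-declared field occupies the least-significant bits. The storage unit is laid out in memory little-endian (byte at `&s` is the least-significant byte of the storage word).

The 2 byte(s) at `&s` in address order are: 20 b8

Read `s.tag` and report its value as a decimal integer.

[0]=0x20 [1]=0xb8 (little-endian) → word 0xb820
kind:2 @ bit 0 → (0xb820>>0)&0x3 = 0x0
tag:14 @ bit 2 → (0xb820>>2)&0x3fff = 0x2e08  ←
tag signed 14b, MSB=1: 11784 - 16384 = -4600

-4600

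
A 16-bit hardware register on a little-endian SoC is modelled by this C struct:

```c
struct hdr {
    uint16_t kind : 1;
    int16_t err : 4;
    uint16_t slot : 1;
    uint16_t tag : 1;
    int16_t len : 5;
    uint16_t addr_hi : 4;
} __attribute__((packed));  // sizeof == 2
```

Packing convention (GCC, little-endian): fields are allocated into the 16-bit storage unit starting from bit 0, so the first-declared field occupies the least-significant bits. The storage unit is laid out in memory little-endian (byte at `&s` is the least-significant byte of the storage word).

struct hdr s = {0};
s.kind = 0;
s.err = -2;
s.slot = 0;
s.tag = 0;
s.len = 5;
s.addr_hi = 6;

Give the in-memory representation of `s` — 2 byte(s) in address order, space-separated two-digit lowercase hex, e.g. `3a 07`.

9c 62

kind:1 = 0 → 0x0 << 0 → word 0x0000
err:4 = -2 → 0xe << 1 → word 0x001c
slot:1 = 0 → 0x0 << 5 → word 0x001c
tag:1 = 0 → 0x0 << 6 → word 0x001c
len:5 = 5 → 0x5 << 7 → word 0x029c
addr_hi:4 = 6 → 0x6 << 12 → word 0x629c
word = 0x629c → little-endian bytes:
  [0]=0x9c  [1]=0x62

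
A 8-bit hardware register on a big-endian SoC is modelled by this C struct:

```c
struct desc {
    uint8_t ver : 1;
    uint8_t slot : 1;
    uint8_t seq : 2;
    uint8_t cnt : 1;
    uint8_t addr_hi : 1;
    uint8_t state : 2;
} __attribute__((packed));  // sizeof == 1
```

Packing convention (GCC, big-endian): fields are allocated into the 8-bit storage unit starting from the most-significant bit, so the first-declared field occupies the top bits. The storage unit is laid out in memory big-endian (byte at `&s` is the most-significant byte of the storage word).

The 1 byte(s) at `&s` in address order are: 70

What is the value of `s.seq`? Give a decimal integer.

[0]=0x70 (big-endian) → word 0x70
ver [7+:1] = (word>>7) & 0x1 = 0
slot [6+:1] = (word>>6) & 0x1 = 1
seq [4+:2] = (word>>4) & 0x3 = 3  ←
cnt [3+:1] = (word>>3) & 0x1 = 0
addr_hi [2+:1] = (word>>2) & 0x1 = 0
state [0+:2] = (word>>0) & 0x3 = 0

3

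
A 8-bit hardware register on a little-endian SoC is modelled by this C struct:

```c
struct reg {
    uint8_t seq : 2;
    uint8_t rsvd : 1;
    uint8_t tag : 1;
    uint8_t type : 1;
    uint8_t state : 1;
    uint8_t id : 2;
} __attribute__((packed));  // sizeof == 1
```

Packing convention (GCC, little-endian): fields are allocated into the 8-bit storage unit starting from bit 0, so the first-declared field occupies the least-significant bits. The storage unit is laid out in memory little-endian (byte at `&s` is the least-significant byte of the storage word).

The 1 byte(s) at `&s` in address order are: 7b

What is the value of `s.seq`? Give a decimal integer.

3

[0]=0x7b (little-endian) → word 0x7b
seq:2 @ bit 0 → (0x7b>>0)&0x3 = 0x3  ←
rsvd:1 @ bit 2 → (0x7b>>2)&0x1 = 0x0
tag:1 @ bit 3 → (0x7b>>3)&0x1 = 0x1
type:1 @ bit 4 → (0x7b>>4)&0x1 = 0x1
state:1 @ bit 5 → (0x7b>>5)&0x1 = 0x1
id:2 @ bit 6 → (0x7b>>6)&0x3 = 0x1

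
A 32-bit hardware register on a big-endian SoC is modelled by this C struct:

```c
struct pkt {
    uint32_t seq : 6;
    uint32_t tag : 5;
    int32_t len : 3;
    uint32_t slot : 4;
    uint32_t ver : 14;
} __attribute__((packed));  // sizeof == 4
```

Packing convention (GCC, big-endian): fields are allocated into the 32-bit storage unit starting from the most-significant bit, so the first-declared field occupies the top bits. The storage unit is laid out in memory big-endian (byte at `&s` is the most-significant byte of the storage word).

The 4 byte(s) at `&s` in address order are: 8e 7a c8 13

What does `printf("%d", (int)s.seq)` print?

35

[0]=0x8e [1]=0x7a [2]=0xc8 [3]=0x13 (big-endian) → word 0x8e7ac813
seq:6 @ bit 26 → (0x8e7ac813>>26)&0x3f = 0x23  ←
tag:5 @ bit 21 → (0x8e7ac813>>21)&0x1f = 0x13
len:3 @ bit 18 → (0x8e7ac813>>18)&0x7 = 0x6
slot:4 @ bit 14 → (0x8e7ac813>>14)&0xf = 0xb
ver:14 @ bit 0 → (0x8e7ac813>>0)&0x3fff = 0x813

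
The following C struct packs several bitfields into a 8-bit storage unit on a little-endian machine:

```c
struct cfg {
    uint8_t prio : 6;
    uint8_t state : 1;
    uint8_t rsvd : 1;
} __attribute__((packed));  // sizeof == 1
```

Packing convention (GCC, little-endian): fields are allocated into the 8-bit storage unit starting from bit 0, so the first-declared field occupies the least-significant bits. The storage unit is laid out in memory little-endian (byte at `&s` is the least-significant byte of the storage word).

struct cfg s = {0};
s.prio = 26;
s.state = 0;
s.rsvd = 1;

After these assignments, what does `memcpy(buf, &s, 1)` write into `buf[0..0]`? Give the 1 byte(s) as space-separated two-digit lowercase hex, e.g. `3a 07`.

prio:6 = 26 → 0x1a << 0 → word 0x1a
state:1 = 0 → 0x0 << 6 → word 0x1a
rsvd:1 = 1 → 0x1 << 7 → word 0x9a
word = 0x9a → little-endian bytes:
  [0]=0x9a

9a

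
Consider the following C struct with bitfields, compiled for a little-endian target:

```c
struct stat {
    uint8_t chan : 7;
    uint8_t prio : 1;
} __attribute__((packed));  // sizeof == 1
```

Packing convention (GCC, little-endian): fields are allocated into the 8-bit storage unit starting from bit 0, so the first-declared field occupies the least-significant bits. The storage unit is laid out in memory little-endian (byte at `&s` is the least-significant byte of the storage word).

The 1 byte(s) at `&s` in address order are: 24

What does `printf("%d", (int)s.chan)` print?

36

[0]=0x24 (little-endian) → word 0x24
chan [0+:7] = (word>>0) & 0x7f = 36  ←
prio [7+:1] = (word>>7) & 0x1 = 0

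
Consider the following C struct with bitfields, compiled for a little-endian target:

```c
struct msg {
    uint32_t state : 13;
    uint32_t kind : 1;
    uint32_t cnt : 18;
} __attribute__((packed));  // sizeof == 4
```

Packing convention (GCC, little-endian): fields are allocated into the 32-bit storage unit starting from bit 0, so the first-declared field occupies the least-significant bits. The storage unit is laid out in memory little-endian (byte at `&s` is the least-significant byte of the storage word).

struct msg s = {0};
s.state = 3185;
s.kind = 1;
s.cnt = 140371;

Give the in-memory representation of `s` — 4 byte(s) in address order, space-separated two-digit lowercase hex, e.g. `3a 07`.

state (13b) val=3185 bits=0xc71 at bit 0: 0x00000c71
kind (1b) val=1 bits=0x1 at bit 13: 0x00002c71
cnt (18b) val=140371 bits=0x22453 at bit 14: 0x8914ec71
word = 0x8914ec71 → little-endian bytes:
  [0]=0x71  [1]=0xec  [2]=0x14  [3]=0x89

71 ec 14 89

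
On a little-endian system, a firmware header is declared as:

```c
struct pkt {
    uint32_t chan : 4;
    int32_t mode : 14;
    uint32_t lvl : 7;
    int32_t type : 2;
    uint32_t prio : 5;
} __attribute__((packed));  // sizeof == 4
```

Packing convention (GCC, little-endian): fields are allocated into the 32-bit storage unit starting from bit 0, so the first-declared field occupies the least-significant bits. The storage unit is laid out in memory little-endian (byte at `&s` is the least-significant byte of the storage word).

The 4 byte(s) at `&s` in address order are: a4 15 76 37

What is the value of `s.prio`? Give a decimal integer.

[0]=0xa4 [1]=0x15 [2]=0x76 [3]=0x37 (little-endian) → word 0x377615a4
chan [0+:4] = (word>>0) & 0xf = 4
mode [4+:14] = (word>>4) & 0x3fff = 8538
lvl [18+:7] = (word>>18) & 0x7f = 93
type [25+:2] = (word>>25) & 0x3 = 3
prio [27+:5] = (word>>27) & 0x1f = 6  ←

6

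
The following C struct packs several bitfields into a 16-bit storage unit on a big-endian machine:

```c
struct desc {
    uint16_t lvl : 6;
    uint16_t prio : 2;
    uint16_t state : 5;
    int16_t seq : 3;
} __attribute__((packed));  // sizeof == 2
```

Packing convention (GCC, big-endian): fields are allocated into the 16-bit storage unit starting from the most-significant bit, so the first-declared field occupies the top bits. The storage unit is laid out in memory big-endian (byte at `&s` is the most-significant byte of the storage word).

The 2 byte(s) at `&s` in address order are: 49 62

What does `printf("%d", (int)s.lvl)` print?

[0]=0x49 [1]=0x62 (big-endian) → word 0x4962
lvl:6 @ bit 10 → (0x4962>>10)&0x3f = 0x12  ←
prio:2 @ bit 8 → (0x4962>>8)&0x3 = 0x1
state:5 @ bit 3 → (0x4962>>3)&0x1f = 0xc
seq:3 @ bit 0 → (0x4962>>0)&0x7 = 0x2

18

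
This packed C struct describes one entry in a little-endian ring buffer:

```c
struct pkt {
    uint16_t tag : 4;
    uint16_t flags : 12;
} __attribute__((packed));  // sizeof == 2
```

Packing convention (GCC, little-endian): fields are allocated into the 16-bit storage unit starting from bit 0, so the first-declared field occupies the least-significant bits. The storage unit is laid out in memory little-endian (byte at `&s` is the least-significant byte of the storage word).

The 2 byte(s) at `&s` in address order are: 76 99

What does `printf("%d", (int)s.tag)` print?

6

[0]=0x76 [1]=0x99 (little-endian) → word 0x9976
tag:4 @ bit 0 → (0x9976>>0)&0xf = 0x6  ←
flags:12 @ bit 4 → (0x9976>>4)&0xfff = 0x997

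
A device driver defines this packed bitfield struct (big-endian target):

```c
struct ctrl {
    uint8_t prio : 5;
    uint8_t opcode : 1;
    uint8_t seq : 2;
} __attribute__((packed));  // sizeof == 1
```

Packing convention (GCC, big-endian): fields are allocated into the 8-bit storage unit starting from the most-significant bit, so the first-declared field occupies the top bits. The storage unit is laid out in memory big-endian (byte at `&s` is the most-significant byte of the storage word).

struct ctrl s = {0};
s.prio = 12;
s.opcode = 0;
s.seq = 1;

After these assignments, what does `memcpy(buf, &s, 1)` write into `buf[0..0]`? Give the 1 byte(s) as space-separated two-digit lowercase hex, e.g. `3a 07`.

prio (5b) val=12 bits=0xc at bit 3: 0x60
opcode (1b) val=0 bits=0x0 at bit 2: 0x60
seq (2b) val=1 bits=0x1 at bit 0: 0x61
word = 0x61 → big-endian bytes:
  [0]=0x61

61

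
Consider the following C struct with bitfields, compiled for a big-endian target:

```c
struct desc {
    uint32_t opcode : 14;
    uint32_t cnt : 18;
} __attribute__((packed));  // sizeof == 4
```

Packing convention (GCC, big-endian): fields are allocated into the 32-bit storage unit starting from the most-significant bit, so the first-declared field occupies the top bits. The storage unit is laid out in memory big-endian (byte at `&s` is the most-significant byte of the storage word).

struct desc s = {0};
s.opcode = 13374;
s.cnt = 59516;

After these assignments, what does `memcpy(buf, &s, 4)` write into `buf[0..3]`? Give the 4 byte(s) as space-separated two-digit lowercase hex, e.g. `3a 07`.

opcode (14b) val=13374 bits=0x343e at bit 18: 0xd0f80000
cnt (18b) val=59516 bits=0xe87c at bit 0: 0xd0f8e87c
word = 0xd0f8e87c → big-endian bytes:
  [0]=0xd0  [1]=0xf8  [2]=0xe8  [3]=0x7c

d0 f8 e8 7c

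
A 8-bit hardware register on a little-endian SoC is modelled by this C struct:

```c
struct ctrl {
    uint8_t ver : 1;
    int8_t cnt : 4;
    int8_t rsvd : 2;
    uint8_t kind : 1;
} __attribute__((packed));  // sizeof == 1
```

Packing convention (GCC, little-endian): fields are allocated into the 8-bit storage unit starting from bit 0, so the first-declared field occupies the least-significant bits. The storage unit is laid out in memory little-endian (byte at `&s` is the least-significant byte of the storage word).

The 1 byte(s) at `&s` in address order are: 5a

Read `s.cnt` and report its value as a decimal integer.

[0]=0x5a (little-endian) → word 0x5a
ver [0+:1] = (word>>0) & 0x1 = 0
cnt [1+:4] = (word>>1) & 0xf = 13  ←
rsvd [5+:2] = (word>>5) & 0x3 = 2
kind [7+:1] = (word>>7) & 0x1 = 0
cnt signed 4b, MSB=1: 13 - 16 = -3

-3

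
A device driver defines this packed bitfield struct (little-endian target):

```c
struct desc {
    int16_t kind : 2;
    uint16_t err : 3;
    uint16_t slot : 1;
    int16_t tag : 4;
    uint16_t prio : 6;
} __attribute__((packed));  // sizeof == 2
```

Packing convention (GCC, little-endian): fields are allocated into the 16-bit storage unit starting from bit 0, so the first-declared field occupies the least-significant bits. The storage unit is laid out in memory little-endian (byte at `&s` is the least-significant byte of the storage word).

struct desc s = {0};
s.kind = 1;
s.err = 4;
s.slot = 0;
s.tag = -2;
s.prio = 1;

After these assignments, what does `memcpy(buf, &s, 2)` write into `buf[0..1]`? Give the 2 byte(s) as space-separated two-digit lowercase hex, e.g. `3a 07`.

91 07

[0+:2] kind=1 & 0x3 = 0x1; word=0x0001
[2+:3] err=4 & 0x7 = 0x4; word=0x0011
[5+:1] slot=0 & 0x1 = 0x0; word=0x0011
[6+:4] tag=-2 & 0xf = 0xe; word=0x0391
[10+:6] prio=1 & 0x3f = 0x1; word=0x0791
word = 0x0791 → little-endian bytes:
  [0]=0x91  [1]=0x07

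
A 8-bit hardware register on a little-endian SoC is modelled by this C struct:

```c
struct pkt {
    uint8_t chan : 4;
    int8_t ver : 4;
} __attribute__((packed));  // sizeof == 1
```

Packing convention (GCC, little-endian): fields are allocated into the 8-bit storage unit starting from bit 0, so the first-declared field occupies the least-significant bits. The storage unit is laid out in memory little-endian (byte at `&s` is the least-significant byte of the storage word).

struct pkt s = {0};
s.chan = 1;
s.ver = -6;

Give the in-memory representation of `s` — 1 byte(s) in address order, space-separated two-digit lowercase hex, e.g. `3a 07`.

a1

[0+:4] chan=1 & 0xf = 0x1; word=0x01
[4+:4] ver=-6 & 0xf = 0xa; word=0xa1
word = 0xa1 → little-endian bytes:
  [0]=0xa1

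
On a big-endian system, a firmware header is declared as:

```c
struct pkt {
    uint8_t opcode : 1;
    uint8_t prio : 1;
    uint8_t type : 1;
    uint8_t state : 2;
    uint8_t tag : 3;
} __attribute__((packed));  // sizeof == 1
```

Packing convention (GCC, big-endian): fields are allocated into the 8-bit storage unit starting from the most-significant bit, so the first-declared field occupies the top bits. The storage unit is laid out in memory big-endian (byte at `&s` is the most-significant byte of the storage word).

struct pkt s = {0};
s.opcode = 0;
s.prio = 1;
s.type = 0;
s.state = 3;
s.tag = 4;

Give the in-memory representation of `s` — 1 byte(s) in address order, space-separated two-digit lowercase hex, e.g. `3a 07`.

5c

opcode (1b) val=0 bits=0x0 at bit 7: 0x00
prio (1b) val=1 bits=0x1 at bit 6: 0x40
type (1b) val=0 bits=0x0 at bit 5: 0x40
state (2b) val=3 bits=0x3 at bit 3: 0x58
tag (3b) val=4 bits=0x4 at bit 0: 0x5c
word = 0x5c → big-endian bytes:
  [0]=0x5c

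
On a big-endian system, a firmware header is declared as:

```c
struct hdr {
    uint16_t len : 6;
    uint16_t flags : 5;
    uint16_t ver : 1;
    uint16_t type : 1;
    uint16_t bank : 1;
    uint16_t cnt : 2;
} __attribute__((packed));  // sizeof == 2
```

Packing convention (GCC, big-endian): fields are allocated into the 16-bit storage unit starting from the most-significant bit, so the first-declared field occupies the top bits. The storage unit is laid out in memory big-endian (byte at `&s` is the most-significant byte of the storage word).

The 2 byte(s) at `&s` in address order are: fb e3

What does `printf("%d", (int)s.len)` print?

[0]=0xfb [1]=0xe3 (big-endian) → word 0xfbe3
len [10+:6] = (word>>10) & 0x3f = 62  ←
flags [5+:5] = (word>>5) & 0x1f = 31
ver [4+:1] = (word>>4) & 0x1 = 0
type [3+:1] = (word>>3) & 0x1 = 0
bank [2+:1] = (word>>2) & 0x1 = 0
cnt [0+:2] = (word>>0) & 0x3 = 3

62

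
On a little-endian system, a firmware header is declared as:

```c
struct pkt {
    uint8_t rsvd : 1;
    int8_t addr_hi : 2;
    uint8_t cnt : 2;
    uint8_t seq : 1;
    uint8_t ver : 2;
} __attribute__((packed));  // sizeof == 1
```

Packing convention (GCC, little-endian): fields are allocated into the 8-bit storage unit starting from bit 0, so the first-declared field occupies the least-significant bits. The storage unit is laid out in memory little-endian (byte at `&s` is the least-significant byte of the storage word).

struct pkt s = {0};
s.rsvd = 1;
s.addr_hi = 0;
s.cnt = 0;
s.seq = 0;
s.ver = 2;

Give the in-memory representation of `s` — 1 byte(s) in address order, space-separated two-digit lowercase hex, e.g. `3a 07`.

81

[0+:1] rsvd=1 & 0x1 = 0x1; word=0x01
[1+:2] addr_hi=0 & 0x3 = 0x0; word=0x01
[3+:2] cnt=0 & 0x3 = 0x0; word=0x01
[5+:1] seq=0 & 0x1 = 0x0; word=0x01
[6+:2] ver=2 & 0x3 = 0x2; word=0x81
word = 0x81 → little-endian bytes:
  [0]=0x81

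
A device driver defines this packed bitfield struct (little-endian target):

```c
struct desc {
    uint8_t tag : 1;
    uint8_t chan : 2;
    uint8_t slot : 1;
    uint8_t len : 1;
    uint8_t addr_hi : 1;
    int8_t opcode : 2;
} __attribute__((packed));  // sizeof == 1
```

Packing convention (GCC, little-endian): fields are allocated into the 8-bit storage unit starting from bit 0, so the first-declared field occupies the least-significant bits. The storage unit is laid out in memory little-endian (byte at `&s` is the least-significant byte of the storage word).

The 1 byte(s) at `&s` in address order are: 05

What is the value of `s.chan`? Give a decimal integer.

[0]=0x05 (little-endian) → word 0x05
tag:1 @ bit 0 → (0x05>>0)&0x1 = 0x1
chan:2 @ bit 1 → (0x05>>1)&0x3 = 0x2  ←
slot:1 @ bit 3 → (0x05>>3)&0x1 = 0x0
len:1 @ bit 4 → (0x05>>4)&0x1 = 0x0
addr_hi:1 @ bit 5 → (0x05>>5)&0x1 = 0x0
opcode:2 @ bit 6 → (0x05>>6)&0x3 = 0x0

2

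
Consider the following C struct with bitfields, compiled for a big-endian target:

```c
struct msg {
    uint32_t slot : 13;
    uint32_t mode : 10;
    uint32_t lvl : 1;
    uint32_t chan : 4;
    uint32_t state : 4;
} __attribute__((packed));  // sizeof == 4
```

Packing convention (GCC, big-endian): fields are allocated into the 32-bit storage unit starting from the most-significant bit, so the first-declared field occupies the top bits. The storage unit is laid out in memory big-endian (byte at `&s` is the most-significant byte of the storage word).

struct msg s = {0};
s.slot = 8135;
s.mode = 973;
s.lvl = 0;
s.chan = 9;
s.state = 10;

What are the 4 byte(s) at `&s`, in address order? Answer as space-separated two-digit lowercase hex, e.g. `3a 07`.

fe 3f 9a 9a

slot (13b) val=8135 bits=0x1fc7 at bit 19: 0xfe380000
mode (10b) val=973 bits=0x3cd at bit 9: 0xfe3f9a00
lvl (1b) val=0 bits=0x0 at bit 8: 0xfe3f9a00
chan (4b) val=9 bits=0x9 at bit 4: 0xfe3f9a90
state (4b) val=10 bits=0xa at bit 0: 0xfe3f9a9a
word = 0xfe3f9a9a → big-endian bytes:
  [0]=0xfe  [1]=0x3f  [2]=0x9a  [3]=0x9a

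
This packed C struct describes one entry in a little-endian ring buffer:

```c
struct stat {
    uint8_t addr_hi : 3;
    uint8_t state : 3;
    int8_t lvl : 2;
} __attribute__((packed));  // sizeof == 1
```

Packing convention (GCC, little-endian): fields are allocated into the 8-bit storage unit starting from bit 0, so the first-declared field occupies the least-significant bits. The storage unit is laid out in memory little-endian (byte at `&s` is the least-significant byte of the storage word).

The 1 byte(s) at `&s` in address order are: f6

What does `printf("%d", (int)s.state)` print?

6

[0]=0xf6 (little-endian) → word 0xf6
addr_hi [0+:3] = (word>>0) & 0x7 = 6
state [3+:3] = (word>>3) & 0x7 = 6  ←
lvl [6+:2] = (word>>6) & 0x3 = 3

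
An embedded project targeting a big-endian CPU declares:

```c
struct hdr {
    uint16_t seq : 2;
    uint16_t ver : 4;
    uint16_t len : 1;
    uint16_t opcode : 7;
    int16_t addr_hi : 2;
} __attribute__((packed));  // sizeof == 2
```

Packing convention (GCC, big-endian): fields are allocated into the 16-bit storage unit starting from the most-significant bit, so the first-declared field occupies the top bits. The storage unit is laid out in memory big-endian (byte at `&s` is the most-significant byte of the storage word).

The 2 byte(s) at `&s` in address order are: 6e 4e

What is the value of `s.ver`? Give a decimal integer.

11

[0]=0x6e [1]=0x4e (big-endian) → word 0x6e4e
seq:2 @ bit 14 → (0x6e4e>>14)&0x3 = 0x1
ver:4 @ bit 10 → (0x6e4e>>10)&0xf = 0xb  ←
len:1 @ bit 9 → (0x6e4e>>9)&0x1 = 0x1
opcode:7 @ bit 2 → (0x6e4e>>2)&0x7f = 0x13
addr_hi:2 @ bit 0 → (0x6e4e>>0)&0x3 = 0x2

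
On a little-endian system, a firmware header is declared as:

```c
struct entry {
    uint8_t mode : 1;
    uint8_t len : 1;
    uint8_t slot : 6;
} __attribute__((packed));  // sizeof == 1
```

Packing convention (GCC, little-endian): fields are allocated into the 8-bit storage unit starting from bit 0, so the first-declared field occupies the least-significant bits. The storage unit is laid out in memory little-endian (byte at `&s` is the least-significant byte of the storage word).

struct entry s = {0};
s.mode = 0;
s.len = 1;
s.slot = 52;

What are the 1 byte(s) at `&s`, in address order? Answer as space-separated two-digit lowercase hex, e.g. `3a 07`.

mode (1b) val=0 bits=0x0 at bit 0: 0x00
len (1b) val=1 bits=0x1 at bit 1: 0x02
slot (6b) val=52 bits=0x34 at bit 2: 0xd2
word = 0xd2 → little-endian bytes:
  [0]=0xd2

d2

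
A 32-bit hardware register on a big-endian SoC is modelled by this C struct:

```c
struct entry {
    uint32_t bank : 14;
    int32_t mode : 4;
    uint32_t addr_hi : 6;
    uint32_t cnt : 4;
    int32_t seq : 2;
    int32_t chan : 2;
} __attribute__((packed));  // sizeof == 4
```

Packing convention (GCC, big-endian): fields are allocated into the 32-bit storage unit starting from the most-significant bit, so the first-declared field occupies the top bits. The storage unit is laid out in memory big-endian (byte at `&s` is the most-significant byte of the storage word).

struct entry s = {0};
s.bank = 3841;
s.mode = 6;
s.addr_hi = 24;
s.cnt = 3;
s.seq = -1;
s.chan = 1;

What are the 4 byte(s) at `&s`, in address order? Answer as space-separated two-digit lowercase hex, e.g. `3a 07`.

[18+:14] bank=3841 & 0x3fff = 0xf01; word=0x3c040000
[14+:4] mode=6 & 0xf = 0x6; word=0x3c058000
[8+:6] addr_hi=24 & 0x3f = 0x18; word=0x3c059800
[4+:4] cnt=3 & 0xf = 0x3; word=0x3c059830
[2+:2] seq=-1 & 0x3 = 0x3; word=0x3c05983c
[0+:2] chan=1 & 0x3 = 0x1; word=0x3c05983d
word = 0x3c05983d → big-endian bytes:
  [0]=0x3c  [1]=0x05  [2]=0x98  [3]=0x3d

3c 05 98 3d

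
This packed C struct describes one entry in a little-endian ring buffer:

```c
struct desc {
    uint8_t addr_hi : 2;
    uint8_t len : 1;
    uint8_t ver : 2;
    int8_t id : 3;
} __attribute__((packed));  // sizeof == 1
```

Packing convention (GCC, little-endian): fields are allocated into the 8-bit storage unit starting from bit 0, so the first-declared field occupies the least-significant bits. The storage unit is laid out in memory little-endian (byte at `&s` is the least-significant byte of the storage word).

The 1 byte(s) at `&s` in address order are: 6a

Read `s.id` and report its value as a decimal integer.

3

[0]=0x6a (little-endian) → word 0x6a
addr_hi [0+:2] = (word>>0) & 0x3 = 2
len [2+:1] = (word>>2) & 0x1 = 0
ver [3+:2] = (word>>3) & 0x3 = 1
id [5+:3] = (word>>5) & 0x7 = 3  ←
id signed 3b, MSB=0: value = 3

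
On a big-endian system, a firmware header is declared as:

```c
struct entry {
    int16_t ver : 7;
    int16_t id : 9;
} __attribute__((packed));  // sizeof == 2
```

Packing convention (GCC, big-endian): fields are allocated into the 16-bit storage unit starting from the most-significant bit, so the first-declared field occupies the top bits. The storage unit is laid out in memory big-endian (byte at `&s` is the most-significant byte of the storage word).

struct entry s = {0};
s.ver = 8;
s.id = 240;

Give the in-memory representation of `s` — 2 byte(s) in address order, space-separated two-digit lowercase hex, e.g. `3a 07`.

ver:7 = 8 → 0x8 << 9 → word 0x1000
id:9 = 240 → 0xf0 << 0 → word 0x10f0
word = 0x10f0 → big-endian bytes:
  [0]=0x10  [1]=0xf0

10 f0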